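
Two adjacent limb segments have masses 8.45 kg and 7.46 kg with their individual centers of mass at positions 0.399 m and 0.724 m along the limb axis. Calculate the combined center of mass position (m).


COM = (m1*x1 + m2*x2) / (m1 + m2)
COM = (8.45*0.399 + 7.46*0.724) / (8.45 + 7.46)
Numerator = 8.7726
Denominator = 15.9100
COM = 0.5514


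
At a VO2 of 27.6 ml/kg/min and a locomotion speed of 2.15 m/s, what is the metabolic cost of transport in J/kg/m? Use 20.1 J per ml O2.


Power per kg = VO2 * 20.1 / 60
Power per kg = 27.6 * 20.1 / 60 = 9.2460 W/kg
Cost = power_per_kg / speed
Cost = 9.2460 / 2.15
Cost = 4.3005


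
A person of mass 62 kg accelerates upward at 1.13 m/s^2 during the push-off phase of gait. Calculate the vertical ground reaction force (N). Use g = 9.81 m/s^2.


GRF = m * (g + a)
GRF = 62 * (9.81 + 1.13)
GRF = 62 * 10.9400
GRF = 678.2800


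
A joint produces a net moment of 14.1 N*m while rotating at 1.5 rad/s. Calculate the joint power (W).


P = M * omega
P = 14.1 * 1.5
P = 21.1500


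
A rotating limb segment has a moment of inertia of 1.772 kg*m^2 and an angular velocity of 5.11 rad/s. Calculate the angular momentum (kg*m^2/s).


L = I * omega
L = 1.772 * 5.11
L = 9.0549


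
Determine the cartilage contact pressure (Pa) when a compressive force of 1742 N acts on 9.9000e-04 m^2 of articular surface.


P = F / A
P = 1742 / 9.9000e-04
P = 1.7596e+06


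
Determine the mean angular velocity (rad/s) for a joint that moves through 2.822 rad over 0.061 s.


omega = delta_theta / delta_t
omega = 2.822 / 0.061
omega = 46.2623


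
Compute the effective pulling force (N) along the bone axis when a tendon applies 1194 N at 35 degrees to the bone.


F_eff = F_tendon * cos(theta)
theta = 35 deg = 0.6109 rad
cos(theta) = 0.8192
F_eff = 1194 * 0.8192
F_eff = 978.0675


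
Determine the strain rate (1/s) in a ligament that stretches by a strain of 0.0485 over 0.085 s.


strain_rate = delta_strain / delta_t
strain_rate = 0.0485 / 0.085
strain_rate = 0.5706


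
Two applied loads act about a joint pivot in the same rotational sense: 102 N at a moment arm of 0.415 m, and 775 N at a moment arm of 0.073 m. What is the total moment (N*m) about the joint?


M = F1 * d1 + F2 * d2
M = 102 * 0.415 + 775 * 0.073
M = 42.3300 + 56.5750
M = 98.9050


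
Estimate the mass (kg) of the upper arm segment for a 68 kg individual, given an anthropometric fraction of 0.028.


m_segment = body_mass * fraction
m_segment = 68 * 0.028
m_segment = 1.9040


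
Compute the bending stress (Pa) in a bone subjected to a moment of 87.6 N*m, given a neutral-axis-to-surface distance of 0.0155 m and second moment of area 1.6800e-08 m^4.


sigma = M * c / I
sigma = 87.6 * 0.0155 / 1.6800e-08
M * c = 1.3578
sigma = 8.0821e+07


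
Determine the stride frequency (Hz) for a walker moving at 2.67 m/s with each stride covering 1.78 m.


f = v / stride_length
f = 2.67 / 1.78
f = 1.5000


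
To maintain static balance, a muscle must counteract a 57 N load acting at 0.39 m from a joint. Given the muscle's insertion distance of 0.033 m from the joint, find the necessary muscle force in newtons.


F_muscle = W * d_load / d_muscle
F_muscle = 57 * 0.39 / 0.033
Numerator = 22.2300
F_muscle = 673.6364


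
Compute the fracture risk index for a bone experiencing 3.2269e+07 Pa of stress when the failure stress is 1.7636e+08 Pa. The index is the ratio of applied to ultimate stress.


FRI = applied / ultimate
FRI = 3.2269e+07 / 1.7636e+08
FRI = 0.1830


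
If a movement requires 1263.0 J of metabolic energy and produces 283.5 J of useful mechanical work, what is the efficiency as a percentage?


eta = (W_mech / E_meta) * 100
eta = (283.5 / 1263.0) * 100
ratio = 0.2245
eta = 22.4466


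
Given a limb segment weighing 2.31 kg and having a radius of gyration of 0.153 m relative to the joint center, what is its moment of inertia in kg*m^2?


I = m * k^2
I = 2.31 * 0.153^2
k^2 = 0.0234
I = 0.0541


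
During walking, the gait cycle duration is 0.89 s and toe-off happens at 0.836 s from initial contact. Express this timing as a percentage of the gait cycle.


pct = (event_time / cycle_time) * 100
pct = (0.836 / 0.89) * 100
ratio = 0.9393
pct = 93.9326


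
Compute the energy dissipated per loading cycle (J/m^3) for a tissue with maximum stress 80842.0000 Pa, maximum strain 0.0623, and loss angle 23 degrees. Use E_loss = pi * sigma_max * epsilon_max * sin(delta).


E_loss = pi * sigma_max * epsilon_max * sin(delta)
delta = 23 deg = 0.4014 rad
sin(delta) = 0.3907
E_loss = pi * 80842.0000 * 0.0623 * 0.3907
E_loss = 6182.3413


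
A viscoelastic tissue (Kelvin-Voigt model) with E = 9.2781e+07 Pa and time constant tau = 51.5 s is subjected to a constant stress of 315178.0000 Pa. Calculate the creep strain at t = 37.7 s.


epsilon(t) = (sigma/E) * (1 - exp(-t/tau))
sigma/E = 315178.0000 / 9.2781e+07 = 0.0034
exp(-t/tau) = exp(-37.7 / 51.5) = 0.4809
epsilon = 0.0034 * (1 - 0.4809)
epsilon = 0.0018


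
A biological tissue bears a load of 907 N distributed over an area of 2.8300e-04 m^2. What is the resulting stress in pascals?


stress = F / A
stress = 907 / 2.8300e-04
stress = 3.2049e+06


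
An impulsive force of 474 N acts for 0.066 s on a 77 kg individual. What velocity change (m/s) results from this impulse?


J = F * dt = 474 * 0.066 = 31.2840 N*s
delta_v = J / m
delta_v = 31.2840 / 77
delta_v = 0.4063


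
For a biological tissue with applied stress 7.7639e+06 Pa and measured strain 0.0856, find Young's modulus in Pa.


E = stress / strain
E = 7.7639e+06 / 0.0856
E = 9.0700e+07


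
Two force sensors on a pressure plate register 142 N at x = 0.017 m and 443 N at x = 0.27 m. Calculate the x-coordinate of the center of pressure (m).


COP_x = (F1*x1 + F2*x2) / (F1 + F2)
COP_x = (142*0.017 + 443*0.27) / (142 + 443)
Numerator = 122.0240
Denominator = 585
COP_x = 0.2086


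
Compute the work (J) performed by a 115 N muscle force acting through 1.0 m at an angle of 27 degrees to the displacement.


W = F * d * cos(theta)
theta = 27 deg = 0.4712 rad
cos(theta) = 0.8910
W = 115 * 1.0 * 0.8910
W = 102.4658


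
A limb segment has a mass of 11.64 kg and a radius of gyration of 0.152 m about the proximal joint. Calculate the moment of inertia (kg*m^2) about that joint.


I = m * k^2
I = 11.64 * 0.152^2
k^2 = 0.0231
I = 0.2689


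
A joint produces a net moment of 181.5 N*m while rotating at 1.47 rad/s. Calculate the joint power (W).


P = M * omega
P = 181.5 * 1.47
P = 266.8050


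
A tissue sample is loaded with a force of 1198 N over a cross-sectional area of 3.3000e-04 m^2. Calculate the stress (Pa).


stress = F / A
stress = 1198 / 3.3000e-04
stress = 3.6303e+06


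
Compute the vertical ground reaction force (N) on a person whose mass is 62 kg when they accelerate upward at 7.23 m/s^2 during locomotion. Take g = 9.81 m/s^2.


GRF = m * (g + a)
GRF = 62 * (9.81 + 7.23)
GRF = 62 * 17.0400
GRF = 1056.4800


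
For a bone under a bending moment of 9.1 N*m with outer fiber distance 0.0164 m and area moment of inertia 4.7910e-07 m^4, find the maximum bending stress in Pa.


sigma = M * c / I
sigma = 9.1 * 0.0164 / 4.7910e-07
M * c = 0.1492
sigma = 311500.7305


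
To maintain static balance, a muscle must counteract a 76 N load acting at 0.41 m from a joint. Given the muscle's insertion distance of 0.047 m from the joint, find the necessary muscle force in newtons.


F_muscle = W * d_load / d_muscle
F_muscle = 76 * 0.41 / 0.047
Numerator = 31.1600
F_muscle = 662.9787


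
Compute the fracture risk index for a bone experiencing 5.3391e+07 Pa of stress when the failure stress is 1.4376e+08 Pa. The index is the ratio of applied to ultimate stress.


FRI = applied / ultimate
FRI = 5.3391e+07 / 1.4376e+08
FRI = 0.3714


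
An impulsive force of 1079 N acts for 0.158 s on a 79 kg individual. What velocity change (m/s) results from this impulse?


J = F * dt = 1079 * 0.158 = 170.4820 N*s
delta_v = J / m
delta_v = 170.4820 / 79
delta_v = 2.1580


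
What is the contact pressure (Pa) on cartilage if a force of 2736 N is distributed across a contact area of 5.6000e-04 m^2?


P = F / A
P = 2736 / 5.6000e-04
P = 4.8857e+06


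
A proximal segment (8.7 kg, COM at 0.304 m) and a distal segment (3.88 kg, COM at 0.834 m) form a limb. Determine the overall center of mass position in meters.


COM = (m1*x1 + m2*x2) / (m1 + m2)
COM = (8.7*0.304 + 3.88*0.834) / (8.7 + 3.88)
Numerator = 5.8807
Denominator = 12.5800
COM = 0.4675


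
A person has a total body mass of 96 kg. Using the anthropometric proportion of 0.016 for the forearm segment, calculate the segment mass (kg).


m_segment = body_mass * fraction
m_segment = 96 * 0.016
m_segment = 1.5360


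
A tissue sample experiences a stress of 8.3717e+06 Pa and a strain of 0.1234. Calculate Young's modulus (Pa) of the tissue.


E = stress / strain
E = 8.3717e+06 / 0.1234
E = 6.7842e+07


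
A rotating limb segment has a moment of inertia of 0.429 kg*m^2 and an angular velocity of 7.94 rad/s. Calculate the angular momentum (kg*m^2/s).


L = I * omega
L = 0.429 * 7.94
L = 3.4063


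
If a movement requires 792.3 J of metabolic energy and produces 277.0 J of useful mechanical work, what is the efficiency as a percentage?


eta = (W_mech / E_meta) * 100
eta = (277.0 / 792.3) * 100
ratio = 0.3496
eta = 34.9615


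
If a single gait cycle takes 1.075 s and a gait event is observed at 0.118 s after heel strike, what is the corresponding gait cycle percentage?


pct = (event_time / cycle_time) * 100
pct = (0.118 / 1.075) * 100
ratio = 0.1098
pct = 10.9767


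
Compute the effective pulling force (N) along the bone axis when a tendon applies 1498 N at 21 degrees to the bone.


F_eff = F_tendon * cos(theta)
theta = 21 deg = 0.3665 rad
cos(theta) = 0.9336
F_eff = 1498 * 0.9336
F_eff = 1398.5035


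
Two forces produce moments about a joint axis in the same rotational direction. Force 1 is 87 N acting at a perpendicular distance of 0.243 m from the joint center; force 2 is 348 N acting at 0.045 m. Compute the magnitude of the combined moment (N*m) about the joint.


M = F1 * d1 + F2 * d2
M = 87 * 0.243 + 348 * 0.045
M = 21.1410 + 15.6600
M = 36.8010


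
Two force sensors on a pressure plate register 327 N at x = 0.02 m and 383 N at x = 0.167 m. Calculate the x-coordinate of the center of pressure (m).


COP_x = (F1*x1 + F2*x2) / (F1 + F2)
COP_x = (327*0.02 + 383*0.167) / (327 + 383)
Numerator = 70.5010
Denominator = 710
COP_x = 0.0993


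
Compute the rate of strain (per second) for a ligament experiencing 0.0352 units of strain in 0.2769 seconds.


strain_rate = delta_strain / delta_t
strain_rate = 0.0352 / 0.2769
strain_rate = 0.1271


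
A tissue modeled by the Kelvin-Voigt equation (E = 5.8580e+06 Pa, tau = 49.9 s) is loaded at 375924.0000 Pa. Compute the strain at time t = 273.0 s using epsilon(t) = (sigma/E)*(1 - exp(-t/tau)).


epsilon(t) = (sigma/E) * (1 - exp(-t/tau))
sigma/E = 375924.0000 / 5.8580e+06 = 0.0642
exp(-t/tau) = exp(-273.0 / 49.9) = 0.0042
epsilon = 0.0642 * (1 - 0.0042)
epsilon = 0.0639


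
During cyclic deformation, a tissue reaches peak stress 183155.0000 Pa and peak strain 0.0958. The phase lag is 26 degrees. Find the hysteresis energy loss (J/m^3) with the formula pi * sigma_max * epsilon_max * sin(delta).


E_loss = pi * sigma_max * epsilon_max * sin(delta)
delta = 26 deg = 0.4538 rad
sin(delta) = 0.4384
E_loss = pi * 183155.0000 * 0.0958 * 0.4384
E_loss = 24164.4059


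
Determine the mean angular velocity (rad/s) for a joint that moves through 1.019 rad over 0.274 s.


omega = delta_theta / delta_t
omega = 1.019 / 0.274
omega = 3.7190


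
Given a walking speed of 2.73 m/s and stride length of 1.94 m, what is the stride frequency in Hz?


f = v / stride_length
f = 2.73 / 1.94
f = 1.4072


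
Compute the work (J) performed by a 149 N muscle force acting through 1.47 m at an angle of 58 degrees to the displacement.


W = F * d * cos(theta)
theta = 58 deg = 1.0123 rad
cos(theta) = 0.5299
W = 149 * 1.47 * 0.5299
W = 116.0682


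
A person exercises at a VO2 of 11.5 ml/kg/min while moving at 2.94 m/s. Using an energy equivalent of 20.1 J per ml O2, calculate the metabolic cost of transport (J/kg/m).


Power per kg = VO2 * 20.1 / 60
Power per kg = 11.5 * 20.1 / 60 = 3.8525 W/kg
Cost = power_per_kg / speed
Cost = 3.8525 / 2.94
Cost = 1.3104


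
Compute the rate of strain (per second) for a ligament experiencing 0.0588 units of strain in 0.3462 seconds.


strain_rate = delta_strain / delta_t
strain_rate = 0.0588 / 0.3462
strain_rate = 0.1698


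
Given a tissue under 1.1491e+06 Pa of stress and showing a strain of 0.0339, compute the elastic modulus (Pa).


E = stress / strain
E = 1.1491e+06 / 0.0339
E = 3.3897e+07


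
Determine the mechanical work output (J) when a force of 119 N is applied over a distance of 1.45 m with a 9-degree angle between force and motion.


W = F * d * cos(theta)
theta = 9 deg = 0.1571 rad
cos(theta) = 0.9877
W = 119 * 1.45 * 0.9877
W = 170.4256


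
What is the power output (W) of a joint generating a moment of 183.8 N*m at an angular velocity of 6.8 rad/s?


P = M * omega
P = 183.8 * 6.8
P = 1249.8400


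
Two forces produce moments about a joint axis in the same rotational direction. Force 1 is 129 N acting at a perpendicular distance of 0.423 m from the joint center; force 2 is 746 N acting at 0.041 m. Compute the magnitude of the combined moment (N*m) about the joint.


M = F1 * d1 + F2 * d2
M = 129 * 0.423 + 746 * 0.041
M = 54.5670 + 30.5860
M = 85.1530


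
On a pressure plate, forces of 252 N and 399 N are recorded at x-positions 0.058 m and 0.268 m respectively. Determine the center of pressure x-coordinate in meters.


COP_x = (F1*x1 + F2*x2) / (F1 + F2)
COP_x = (252*0.058 + 399*0.268) / (252 + 399)
Numerator = 121.5480
Denominator = 651
COP_x = 0.1867


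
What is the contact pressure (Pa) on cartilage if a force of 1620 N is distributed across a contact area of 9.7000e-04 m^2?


P = F / A
P = 1620 / 9.7000e-04
P = 1.6701e+06


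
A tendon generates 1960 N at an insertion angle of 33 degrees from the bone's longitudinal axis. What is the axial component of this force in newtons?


F_eff = F_tendon * cos(theta)
theta = 33 deg = 0.5760 rad
cos(theta) = 0.8387
F_eff = 1960 * 0.8387
F_eff = 1643.7943


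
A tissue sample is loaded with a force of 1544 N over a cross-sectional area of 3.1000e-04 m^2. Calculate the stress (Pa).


stress = F / A
stress = 1544 / 3.1000e-04
stress = 4.9806e+06


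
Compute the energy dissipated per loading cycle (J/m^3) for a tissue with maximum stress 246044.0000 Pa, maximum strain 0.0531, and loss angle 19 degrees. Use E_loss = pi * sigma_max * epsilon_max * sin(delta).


E_loss = pi * sigma_max * epsilon_max * sin(delta)
delta = 19 deg = 0.3316 rad
sin(delta) = 0.3256
E_loss = pi * 246044.0000 * 0.0531 * 0.3256
E_loss = 13362.8499


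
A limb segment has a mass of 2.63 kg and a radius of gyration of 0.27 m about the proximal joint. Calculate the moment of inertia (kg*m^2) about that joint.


I = m * k^2
I = 2.63 * 0.27^2
k^2 = 0.0729
I = 0.1917


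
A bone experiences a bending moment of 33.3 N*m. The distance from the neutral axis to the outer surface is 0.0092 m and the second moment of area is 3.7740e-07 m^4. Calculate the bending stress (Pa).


sigma = M * c / I
sigma = 33.3 * 0.0092 / 3.7740e-07
M * c = 0.3064
sigma = 811764.7059


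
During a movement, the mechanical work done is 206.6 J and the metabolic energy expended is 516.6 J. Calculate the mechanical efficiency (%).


eta = (W_mech / E_meta) * 100
eta = (206.6 / 516.6) * 100
ratio = 0.3999
eta = 39.9923


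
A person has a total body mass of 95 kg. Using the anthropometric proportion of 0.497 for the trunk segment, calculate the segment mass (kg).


m_segment = body_mass * fraction
m_segment = 95 * 0.497
m_segment = 47.2150


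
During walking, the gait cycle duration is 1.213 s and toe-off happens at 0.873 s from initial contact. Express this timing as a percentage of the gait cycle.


pct = (event_time / cycle_time) * 100
pct = (0.873 / 1.213) * 100
ratio = 0.7197
pct = 71.9703


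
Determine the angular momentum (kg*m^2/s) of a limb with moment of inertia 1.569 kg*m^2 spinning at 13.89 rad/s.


L = I * omega
L = 1.569 * 13.89
L = 21.7934


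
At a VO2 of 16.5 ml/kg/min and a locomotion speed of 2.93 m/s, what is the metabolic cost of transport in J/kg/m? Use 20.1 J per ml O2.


Power per kg = VO2 * 20.1 / 60
Power per kg = 16.5 * 20.1 / 60 = 5.5275 W/kg
Cost = power_per_kg / speed
Cost = 5.5275 / 2.93
Cost = 1.8865


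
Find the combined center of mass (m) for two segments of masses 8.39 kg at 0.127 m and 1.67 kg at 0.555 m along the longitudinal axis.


COM = (m1*x1 + m2*x2) / (m1 + m2)
COM = (8.39*0.127 + 1.67*0.555) / (8.39 + 1.67)
Numerator = 1.9924
Denominator = 10.0600
COM = 0.1980


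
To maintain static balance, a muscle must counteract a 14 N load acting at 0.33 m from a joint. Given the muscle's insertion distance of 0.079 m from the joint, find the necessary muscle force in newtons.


F_muscle = W * d_load / d_muscle
F_muscle = 14 * 0.33 / 0.079
Numerator = 4.6200
F_muscle = 58.4810


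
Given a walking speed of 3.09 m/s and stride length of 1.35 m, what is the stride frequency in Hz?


f = v / stride_length
f = 3.09 / 1.35
f = 2.2889


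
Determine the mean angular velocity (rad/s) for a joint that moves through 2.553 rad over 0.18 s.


omega = delta_theta / delta_t
omega = 2.553 / 0.18
omega = 14.1833


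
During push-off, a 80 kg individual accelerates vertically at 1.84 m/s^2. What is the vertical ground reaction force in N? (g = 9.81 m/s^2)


GRF = m * (g + a)
GRF = 80 * (9.81 + 1.84)
GRF = 80 * 11.6500
GRF = 932.0000


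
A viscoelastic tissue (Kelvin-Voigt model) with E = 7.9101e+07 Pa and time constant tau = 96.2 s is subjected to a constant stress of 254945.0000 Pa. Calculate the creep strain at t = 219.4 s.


epsilon(t) = (sigma/E) * (1 - exp(-t/tau))
sigma/E = 254945.0000 / 7.9101e+07 = 0.0032
exp(-t/tau) = exp(-219.4 / 96.2) = 0.1022
epsilon = 0.0032 * (1 - 0.1022)
epsilon = 0.0029


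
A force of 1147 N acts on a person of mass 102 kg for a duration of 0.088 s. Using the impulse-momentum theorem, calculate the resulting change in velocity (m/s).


J = F * dt = 1147 * 0.088 = 100.9360 N*s
delta_v = J / m
delta_v = 100.9360 / 102
delta_v = 0.9896


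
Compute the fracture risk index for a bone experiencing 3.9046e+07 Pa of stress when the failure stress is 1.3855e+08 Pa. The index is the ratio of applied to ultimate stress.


FRI = applied / ultimate
FRI = 3.9046e+07 / 1.3855e+08
FRI = 0.2818


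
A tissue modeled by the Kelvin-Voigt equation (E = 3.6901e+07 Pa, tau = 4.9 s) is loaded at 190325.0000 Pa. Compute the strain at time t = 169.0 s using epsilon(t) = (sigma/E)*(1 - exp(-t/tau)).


epsilon(t) = (sigma/E) * (1 - exp(-t/tau))
sigma/E = 190325.0000 / 3.6901e+07 = 0.0052
exp(-t/tau) = exp(-169.0 / 4.9) = 1.0502e-15
epsilon = 0.0052 * (1 - 1.0502e-15)
epsilon = 0.0052


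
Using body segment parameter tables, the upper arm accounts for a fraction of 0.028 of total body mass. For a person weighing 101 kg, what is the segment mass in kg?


m_segment = body_mass * fraction
m_segment = 101 * 0.028
m_segment = 2.8280


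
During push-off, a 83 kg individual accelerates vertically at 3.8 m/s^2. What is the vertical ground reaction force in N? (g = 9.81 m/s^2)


GRF = m * (g + a)
GRF = 83 * (9.81 + 3.8)
GRF = 83 * 13.6100
GRF = 1129.6300


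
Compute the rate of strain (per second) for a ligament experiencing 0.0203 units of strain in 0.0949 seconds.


strain_rate = delta_strain / delta_t
strain_rate = 0.0203 / 0.0949
strain_rate = 0.2139


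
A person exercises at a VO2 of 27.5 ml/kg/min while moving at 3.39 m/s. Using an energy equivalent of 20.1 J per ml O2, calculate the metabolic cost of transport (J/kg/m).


Power per kg = VO2 * 20.1 / 60
Power per kg = 27.5 * 20.1 / 60 = 9.2125 W/kg
Cost = power_per_kg / speed
Cost = 9.2125 / 3.39
Cost = 2.7176


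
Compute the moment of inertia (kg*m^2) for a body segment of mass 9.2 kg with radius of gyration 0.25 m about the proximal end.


I = m * k^2
I = 9.2 * 0.25^2
k^2 = 0.0625
I = 0.5750


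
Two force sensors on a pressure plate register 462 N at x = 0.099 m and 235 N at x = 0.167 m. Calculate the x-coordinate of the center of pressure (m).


COP_x = (F1*x1 + F2*x2) / (F1 + F2)
COP_x = (462*0.099 + 235*0.167) / (462 + 235)
Numerator = 84.9830
Denominator = 697
COP_x = 0.1219


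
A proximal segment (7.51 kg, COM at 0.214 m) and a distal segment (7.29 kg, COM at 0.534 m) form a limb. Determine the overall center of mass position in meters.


COM = (m1*x1 + m2*x2) / (m1 + m2)
COM = (7.51*0.214 + 7.29*0.534) / (7.51 + 7.29)
Numerator = 5.5000
Denominator = 14.8000
COM = 0.3716


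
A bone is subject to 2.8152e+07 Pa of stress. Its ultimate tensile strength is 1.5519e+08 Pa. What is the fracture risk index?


FRI = applied / ultimate
FRI = 2.8152e+07 / 1.5519e+08
FRI = 0.1814


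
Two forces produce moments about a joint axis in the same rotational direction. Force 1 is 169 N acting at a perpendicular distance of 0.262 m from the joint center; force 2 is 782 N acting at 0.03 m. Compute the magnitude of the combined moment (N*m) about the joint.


M = F1 * d1 + F2 * d2
M = 169 * 0.262 + 782 * 0.03
M = 44.2780 + 23.4600
M = 67.7380


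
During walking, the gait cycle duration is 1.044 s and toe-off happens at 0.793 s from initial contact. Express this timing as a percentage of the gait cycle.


pct = (event_time / cycle_time) * 100
pct = (0.793 / 1.044) * 100
ratio = 0.7596
pct = 75.9579


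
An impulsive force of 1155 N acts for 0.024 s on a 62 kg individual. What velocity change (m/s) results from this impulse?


J = F * dt = 1155 * 0.024 = 27.7200 N*s
delta_v = J / m
delta_v = 27.7200 / 62
delta_v = 0.4471


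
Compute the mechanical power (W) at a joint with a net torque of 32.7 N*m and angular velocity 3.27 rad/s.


P = M * omega
P = 32.7 * 3.27
P = 106.9290


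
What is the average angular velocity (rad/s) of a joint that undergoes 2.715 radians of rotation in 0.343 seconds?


omega = delta_theta / delta_t
omega = 2.715 / 0.343
omega = 7.9155


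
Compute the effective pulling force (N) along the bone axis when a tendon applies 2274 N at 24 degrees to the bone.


F_eff = F_tendon * cos(theta)
theta = 24 deg = 0.4189 rad
cos(theta) = 0.9135
F_eff = 2274 * 0.9135
F_eff = 2077.4024


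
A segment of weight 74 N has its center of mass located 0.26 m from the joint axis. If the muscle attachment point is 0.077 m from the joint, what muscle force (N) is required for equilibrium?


F_muscle = W * d_load / d_muscle
F_muscle = 74 * 0.26 / 0.077
Numerator = 19.2400
F_muscle = 249.8701


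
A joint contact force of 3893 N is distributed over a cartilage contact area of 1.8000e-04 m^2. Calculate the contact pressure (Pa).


P = F / A
P = 3893 / 1.8000e-04
P = 2.1628e+07


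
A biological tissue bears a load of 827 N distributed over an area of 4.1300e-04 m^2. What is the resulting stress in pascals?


stress = F / A
stress = 827 / 4.1300e-04
stress = 2.0024e+06


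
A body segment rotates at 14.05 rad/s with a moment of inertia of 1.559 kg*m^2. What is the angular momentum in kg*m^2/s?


L = I * omega
L = 1.559 * 14.05
L = 21.9040


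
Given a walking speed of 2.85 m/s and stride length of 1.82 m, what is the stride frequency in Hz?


f = v / stride_length
f = 2.85 / 1.82
f = 1.5659


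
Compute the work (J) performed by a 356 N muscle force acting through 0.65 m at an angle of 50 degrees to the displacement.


W = F * d * cos(theta)
theta = 50 deg = 0.8727 rad
cos(theta) = 0.6428
W = 356 * 0.65 * 0.6428
W = 148.7411


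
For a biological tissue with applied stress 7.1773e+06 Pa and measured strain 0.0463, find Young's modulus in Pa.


E = stress / strain
E = 7.1773e+06 / 0.0463
E = 1.5502e+08


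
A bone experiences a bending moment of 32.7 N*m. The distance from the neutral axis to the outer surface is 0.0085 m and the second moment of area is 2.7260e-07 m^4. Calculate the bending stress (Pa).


sigma = M * c / I
sigma = 32.7 * 0.0085 / 2.7260e-07
M * c = 0.2780
sigma = 1.0196e+06


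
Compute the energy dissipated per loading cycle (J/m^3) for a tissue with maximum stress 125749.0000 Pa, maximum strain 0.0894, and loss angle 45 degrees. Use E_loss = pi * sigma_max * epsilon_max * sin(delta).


E_loss = pi * sigma_max * epsilon_max * sin(delta)
delta = 45 deg = 0.7854 rad
sin(delta) = 0.7071
E_loss = pi * 125749.0000 * 0.0894 * 0.7071
E_loss = 24973.3575


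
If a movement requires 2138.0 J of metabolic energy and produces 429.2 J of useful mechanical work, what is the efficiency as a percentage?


eta = (W_mech / E_meta) * 100
eta = (429.2 / 2138.0) * 100
ratio = 0.2007
eta = 20.0748


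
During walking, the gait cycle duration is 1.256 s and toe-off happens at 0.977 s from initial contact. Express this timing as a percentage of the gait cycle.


pct = (event_time / cycle_time) * 100
pct = (0.977 / 1.256) * 100
ratio = 0.7779
pct = 77.7866


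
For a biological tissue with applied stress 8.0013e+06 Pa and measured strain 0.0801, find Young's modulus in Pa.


E = stress / strain
E = 8.0013e+06 / 0.0801
E = 9.9891e+07


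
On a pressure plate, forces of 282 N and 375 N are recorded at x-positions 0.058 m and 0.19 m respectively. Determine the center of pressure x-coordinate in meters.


COP_x = (F1*x1 + F2*x2) / (F1 + F2)
COP_x = (282*0.058 + 375*0.19) / (282 + 375)
Numerator = 87.6060
Denominator = 657
COP_x = 0.1333


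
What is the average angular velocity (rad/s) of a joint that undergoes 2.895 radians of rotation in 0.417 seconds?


omega = delta_theta / delta_t
omega = 2.895 / 0.417
omega = 6.9424


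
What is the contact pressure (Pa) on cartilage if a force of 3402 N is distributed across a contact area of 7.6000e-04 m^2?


P = F / A
P = 3402 / 7.6000e-04
P = 4.4763e+06


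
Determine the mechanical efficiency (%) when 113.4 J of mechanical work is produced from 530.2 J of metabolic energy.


eta = (W_mech / E_meta) * 100
eta = (113.4 / 530.2) * 100
ratio = 0.2139
eta = 21.3882


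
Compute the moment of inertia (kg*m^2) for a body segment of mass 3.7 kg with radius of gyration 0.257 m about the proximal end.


I = m * k^2
I = 3.7 * 0.257^2
k^2 = 0.0660
I = 0.2444


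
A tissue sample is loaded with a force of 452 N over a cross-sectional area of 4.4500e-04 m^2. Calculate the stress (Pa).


stress = F / A
stress = 452 / 4.4500e-04
stress = 1.0157e+06


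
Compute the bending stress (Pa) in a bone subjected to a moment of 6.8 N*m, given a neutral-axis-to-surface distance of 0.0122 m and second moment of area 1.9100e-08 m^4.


sigma = M * c / I
sigma = 6.8 * 0.0122 / 1.9100e-08
M * c = 0.0830
sigma = 4.3435e+06


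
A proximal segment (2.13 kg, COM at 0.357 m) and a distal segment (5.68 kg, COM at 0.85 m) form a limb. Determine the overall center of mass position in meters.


COM = (m1*x1 + m2*x2) / (m1 + m2)
COM = (2.13*0.357 + 5.68*0.85) / (2.13 + 5.68)
Numerator = 5.5884
Denominator = 7.8100
COM = 0.7155


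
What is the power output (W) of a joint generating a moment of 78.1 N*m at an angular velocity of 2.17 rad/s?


P = M * omega
P = 78.1 * 2.17
P = 169.4770


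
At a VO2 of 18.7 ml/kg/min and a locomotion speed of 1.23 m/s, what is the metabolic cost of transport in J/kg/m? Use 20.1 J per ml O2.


Power per kg = VO2 * 20.1 / 60
Power per kg = 18.7 * 20.1 / 60 = 6.2645 W/kg
Cost = power_per_kg / speed
Cost = 6.2645 / 1.23
Cost = 5.0931


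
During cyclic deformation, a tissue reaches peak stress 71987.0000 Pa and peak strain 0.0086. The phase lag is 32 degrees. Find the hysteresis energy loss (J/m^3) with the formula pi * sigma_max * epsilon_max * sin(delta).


E_loss = pi * sigma_max * epsilon_max * sin(delta)
delta = 32 deg = 0.5585 rad
sin(delta) = 0.5299
E_loss = pi * 71987.0000 * 0.0086 * 0.5299
E_loss = 1030.6521


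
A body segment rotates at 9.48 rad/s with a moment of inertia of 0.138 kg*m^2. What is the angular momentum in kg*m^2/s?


L = I * omega
L = 0.138 * 9.48
L = 1.3082


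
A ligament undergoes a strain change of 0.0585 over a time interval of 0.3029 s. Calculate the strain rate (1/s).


strain_rate = delta_strain / delta_t
strain_rate = 0.0585 / 0.3029
strain_rate = 0.1931


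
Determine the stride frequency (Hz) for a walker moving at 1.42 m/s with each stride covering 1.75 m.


f = v / stride_length
f = 1.42 / 1.75
f = 0.8114


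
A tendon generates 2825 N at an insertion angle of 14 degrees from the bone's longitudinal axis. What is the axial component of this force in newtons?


F_eff = F_tendon * cos(theta)
theta = 14 deg = 0.2443 rad
cos(theta) = 0.9703
F_eff = 2825 * 0.9703
F_eff = 2741.0854


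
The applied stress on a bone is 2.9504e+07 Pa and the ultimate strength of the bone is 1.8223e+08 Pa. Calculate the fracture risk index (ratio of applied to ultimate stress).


FRI = applied / ultimate
FRI = 2.9504e+07 / 1.8223e+08
FRI = 0.1619


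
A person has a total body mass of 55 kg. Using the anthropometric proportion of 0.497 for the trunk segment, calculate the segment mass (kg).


m_segment = body_mass * fraction
m_segment = 55 * 0.497
m_segment = 27.3350


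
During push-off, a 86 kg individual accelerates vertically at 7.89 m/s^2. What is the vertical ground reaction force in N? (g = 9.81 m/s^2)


GRF = m * (g + a)
GRF = 86 * (9.81 + 7.89)
GRF = 86 * 17.7000
GRF = 1522.2000


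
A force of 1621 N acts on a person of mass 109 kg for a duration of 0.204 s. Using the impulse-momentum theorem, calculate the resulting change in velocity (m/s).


J = F * dt = 1621 * 0.204 = 330.6840 N*s
delta_v = J / m
delta_v = 330.6840 / 109
delta_v = 3.0338


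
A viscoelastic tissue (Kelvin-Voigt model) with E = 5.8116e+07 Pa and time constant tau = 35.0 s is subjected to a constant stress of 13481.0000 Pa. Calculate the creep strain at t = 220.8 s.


epsilon(t) = (sigma/E) * (1 - exp(-t/tau))
sigma/E = 13481.0000 / 5.8116e+07 = 2.3197e-04
exp(-t/tau) = exp(-220.8 / 35.0) = 0.0018
epsilon = 2.3197e-04 * (1 - 0.0018)
epsilon = 2.3154e-04


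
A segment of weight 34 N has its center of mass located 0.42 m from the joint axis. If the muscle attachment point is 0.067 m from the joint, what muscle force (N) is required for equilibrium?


F_muscle = W * d_load / d_muscle
F_muscle = 34 * 0.42 / 0.067
Numerator = 14.2800
F_muscle = 213.1343


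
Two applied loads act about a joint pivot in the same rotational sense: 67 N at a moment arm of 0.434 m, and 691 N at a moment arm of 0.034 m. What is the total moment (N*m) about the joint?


M = F1 * d1 + F2 * d2
M = 67 * 0.434 + 691 * 0.034
M = 29.0780 + 23.4940
M = 52.5720


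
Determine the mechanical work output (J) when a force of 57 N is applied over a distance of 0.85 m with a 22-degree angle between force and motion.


W = F * d * cos(theta)
theta = 22 deg = 0.3840 rad
cos(theta) = 0.9272
W = 57 * 0.85 * 0.9272
W = 44.9221


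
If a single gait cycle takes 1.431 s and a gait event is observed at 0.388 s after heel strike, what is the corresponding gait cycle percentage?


pct = (event_time / cycle_time) * 100
pct = (0.388 / 1.431) * 100
ratio = 0.2711
pct = 27.1139


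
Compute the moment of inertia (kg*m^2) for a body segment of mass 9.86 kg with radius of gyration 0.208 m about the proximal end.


I = m * k^2
I = 9.86 * 0.208^2
k^2 = 0.0433
I = 0.4266


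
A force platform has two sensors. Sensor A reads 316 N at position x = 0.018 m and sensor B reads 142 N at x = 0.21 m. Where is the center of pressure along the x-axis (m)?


COP_x = (F1*x1 + F2*x2) / (F1 + F2)
COP_x = (316*0.018 + 142*0.21) / (316 + 142)
Numerator = 35.5080
Denominator = 458
COP_x = 0.0775


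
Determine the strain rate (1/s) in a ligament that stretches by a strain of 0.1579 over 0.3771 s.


strain_rate = delta_strain / delta_t
strain_rate = 0.1579 / 0.3771
strain_rate = 0.4187


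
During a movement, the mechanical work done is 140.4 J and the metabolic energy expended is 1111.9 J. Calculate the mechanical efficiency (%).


eta = (W_mech / E_meta) * 100
eta = (140.4 / 1111.9) * 100
ratio = 0.1263
eta = 12.6270


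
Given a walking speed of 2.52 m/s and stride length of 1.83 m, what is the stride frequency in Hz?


f = v / stride_length
f = 2.52 / 1.83
f = 1.3770


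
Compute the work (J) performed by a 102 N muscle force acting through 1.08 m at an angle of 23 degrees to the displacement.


W = F * d * cos(theta)
theta = 23 deg = 0.4014 rad
cos(theta) = 0.9205
W = 102 * 1.08 * 0.9205
W = 101.4028


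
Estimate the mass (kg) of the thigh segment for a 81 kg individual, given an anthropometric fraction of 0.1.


m_segment = body_mass * fraction
m_segment = 81 * 0.1
m_segment = 8.1000


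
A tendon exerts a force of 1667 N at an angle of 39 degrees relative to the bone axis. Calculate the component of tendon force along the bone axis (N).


F_eff = F_tendon * cos(theta)
theta = 39 deg = 0.6807 rad
cos(theta) = 0.7771
F_eff = 1667 * 0.7771
F_eff = 1295.5023


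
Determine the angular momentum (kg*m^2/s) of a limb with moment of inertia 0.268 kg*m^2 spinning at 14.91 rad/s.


L = I * omega
L = 0.268 * 14.91
L = 3.9959


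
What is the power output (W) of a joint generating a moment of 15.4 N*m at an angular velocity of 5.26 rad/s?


P = M * omega
P = 15.4 * 5.26
P = 81.0040


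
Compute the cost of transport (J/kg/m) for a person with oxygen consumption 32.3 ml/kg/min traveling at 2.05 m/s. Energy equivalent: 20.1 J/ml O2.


Power per kg = VO2 * 20.1 / 60
Power per kg = 32.3 * 20.1 / 60 = 10.8205 W/kg
Cost = power_per_kg / speed
Cost = 10.8205 / 2.05
Cost = 5.2783


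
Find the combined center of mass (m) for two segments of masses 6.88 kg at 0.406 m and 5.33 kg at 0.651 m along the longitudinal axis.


COM = (m1*x1 + m2*x2) / (m1 + m2)
COM = (6.88*0.406 + 5.33*0.651) / (6.88 + 5.33)
Numerator = 6.2631
Denominator = 12.2100
COM = 0.5129


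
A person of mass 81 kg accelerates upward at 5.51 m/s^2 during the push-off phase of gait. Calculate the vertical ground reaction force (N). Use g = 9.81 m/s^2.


GRF = m * (g + a)
GRF = 81 * (9.81 + 5.51)
GRF = 81 * 15.3200
GRF = 1240.9200


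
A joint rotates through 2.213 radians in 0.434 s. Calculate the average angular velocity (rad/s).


omega = delta_theta / delta_t
omega = 2.213 / 0.434
omega = 5.0991


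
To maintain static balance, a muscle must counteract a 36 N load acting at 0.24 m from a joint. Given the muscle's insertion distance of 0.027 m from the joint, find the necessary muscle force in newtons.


F_muscle = W * d_load / d_muscle
F_muscle = 36 * 0.24 / 0.027
Numerator = 8.6400
F_muscle = 320.0000


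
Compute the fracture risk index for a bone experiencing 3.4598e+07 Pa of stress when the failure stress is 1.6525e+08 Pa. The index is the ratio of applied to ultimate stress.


FRI = applied / ultimate
FRI = 3.4598e+07 / 1.6525e+08
FRI = 0.2094


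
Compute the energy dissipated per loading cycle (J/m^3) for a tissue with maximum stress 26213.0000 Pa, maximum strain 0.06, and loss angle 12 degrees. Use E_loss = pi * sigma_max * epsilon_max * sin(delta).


E_loss = pi * sigma_max * epsilon_max * sin(delta)
delta = 12 deg = 0.2094 rad
sin(delta) = 0.2079
E_loss = pi * 26213.0000 * 0.06 * 0.2079
E_loss = 1027.2988


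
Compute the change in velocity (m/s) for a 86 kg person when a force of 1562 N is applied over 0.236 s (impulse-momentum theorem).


J = F * dt = 1562 * 0.236 = 368.6320 N*s
delta_v = J / m
delta_v = 368.6320 / 86
delta_v = 4.2864


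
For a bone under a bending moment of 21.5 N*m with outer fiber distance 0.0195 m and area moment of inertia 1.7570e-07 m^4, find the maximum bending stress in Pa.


sigma = M * c / I
sigma = 21.5 * 0.0195 / 1.7570e-07
M * c = 0.4193
sigma = 2.3862e+06


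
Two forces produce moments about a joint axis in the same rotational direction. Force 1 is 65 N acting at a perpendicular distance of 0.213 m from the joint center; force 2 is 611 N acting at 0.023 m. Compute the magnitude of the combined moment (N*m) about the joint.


M = F1 * d1 + F2 * d2
M = 65 * 0.213 + 611 * 0.023
M = 13.8450 + 14.0530
M = 27.8980


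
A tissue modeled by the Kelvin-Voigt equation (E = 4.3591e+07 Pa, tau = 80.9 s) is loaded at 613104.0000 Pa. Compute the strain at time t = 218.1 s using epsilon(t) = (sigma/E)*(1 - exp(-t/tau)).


epsilon(t) = (sigma/E) * (1 - exp(-t/tau))
sigma/E = 613104.0000 / 4.3591e+07 = 0.0141
exp(-t/tau) = exp(-218.1 / 80.9) = 0.0675
epsilon = 0.0141 * (1 - 0.0675)
epsilon = 0.0131


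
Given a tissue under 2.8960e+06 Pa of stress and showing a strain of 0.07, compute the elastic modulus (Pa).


E = stress / strain
E = 2.8960e+06 / 0.07
E = 4.1371e+07


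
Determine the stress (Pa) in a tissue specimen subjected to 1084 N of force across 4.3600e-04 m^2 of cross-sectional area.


stress = F / A
stress = 1084 / 4.3600e-04
stress = 2.4862e+06


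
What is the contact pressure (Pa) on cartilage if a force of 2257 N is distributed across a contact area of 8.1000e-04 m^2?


P = F / A
P = 2257 / 8.1000e-04
P = 2.7864e+06


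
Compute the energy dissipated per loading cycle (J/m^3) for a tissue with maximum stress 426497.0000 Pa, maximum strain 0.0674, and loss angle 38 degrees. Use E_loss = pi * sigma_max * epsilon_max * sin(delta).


E_loss = pi * sigma_max * epsilon_max * sin(delta)
delta = 38 deg = 0.6632 rad
sin(delta) = 0.6157
E_loss = pi * 426497.0000 * 0.0674 * 0.6157
E_loss = 55599.0958


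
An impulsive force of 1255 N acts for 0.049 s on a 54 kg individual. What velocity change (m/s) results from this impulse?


J = F * dt = 1255 * 0.049 = 61.4950 N*s
delta_v = J / m
delta_v = 61.4950 / 54
delta_v = 1.1388


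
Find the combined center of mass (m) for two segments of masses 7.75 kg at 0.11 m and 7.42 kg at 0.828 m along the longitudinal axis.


COM = (m1*x1 + m2*x2) / (m1 + m2)
COM = (7.75*0.11 + 7.42*0.828) / (7.75 + 7.42)
Numerator = 6.9963
Denominator = 15.1700
COM = 0.4612


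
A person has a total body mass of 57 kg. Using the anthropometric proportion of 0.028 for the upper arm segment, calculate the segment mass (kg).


m_segment = body_mass * fraction
m_segment = 57 * 0.028
m_segment = 1.5960


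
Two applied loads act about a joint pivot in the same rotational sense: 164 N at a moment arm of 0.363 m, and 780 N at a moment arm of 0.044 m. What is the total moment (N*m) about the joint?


M = F1 * d1 + F2 * d2
M = 164 * 0.363 + 780 * 0.044
M = 59.5320 + 34.3200
M = 93.8520


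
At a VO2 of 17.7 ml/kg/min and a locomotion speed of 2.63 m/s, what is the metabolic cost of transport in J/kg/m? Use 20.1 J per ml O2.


Power per kg = VO2 * 20.1 / 60
Power per kg = 17.7 * 20.1 / 60 = 5.9295 W/kg
Cost = power_per_kg / speed
Cost = 5.9295 / 2.63
Cost = 2.2546


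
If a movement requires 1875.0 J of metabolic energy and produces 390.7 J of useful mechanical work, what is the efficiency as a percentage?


eta = (W_mech / E_meta) * 100
eta = (390.7 / 1875.0) * 100
ratio = 0.2084
eta = 20.8373


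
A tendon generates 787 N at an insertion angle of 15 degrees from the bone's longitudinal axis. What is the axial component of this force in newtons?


F_eff = F_tendon * cos(theta)
theta = 15 deg = 0.2618 rad
cos(theta) = 0.9659
F_eff = 787 * 0.9659
F_eff = 760.1836
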